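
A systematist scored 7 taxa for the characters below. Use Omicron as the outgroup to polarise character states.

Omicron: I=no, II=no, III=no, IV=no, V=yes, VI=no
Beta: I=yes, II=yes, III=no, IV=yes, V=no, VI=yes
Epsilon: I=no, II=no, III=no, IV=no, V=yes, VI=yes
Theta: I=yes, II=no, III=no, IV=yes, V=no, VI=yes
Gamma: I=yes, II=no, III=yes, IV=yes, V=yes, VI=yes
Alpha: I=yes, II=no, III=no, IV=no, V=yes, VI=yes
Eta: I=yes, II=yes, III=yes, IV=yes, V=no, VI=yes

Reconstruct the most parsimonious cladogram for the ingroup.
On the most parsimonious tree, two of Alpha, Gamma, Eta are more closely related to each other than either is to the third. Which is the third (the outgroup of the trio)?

Alpha

Character polarity is set by the outgroup: the derived state is whichever differs from the outgroup's state, so for V the derived state is 'no', and for the remaining characters it is 'yes'.
Only Alpha, Beta, Eta, Gamma, and Theta show the derived state 'yes' for I, supporting them as a clade.
II (derived state 'yes') is shared by Beta and Eta — a synapomorphy uniting that clade.
III (state 'yes') occurs in Eta and Gamma but conflicts with the nesting implied by the other characters — most parsimoniously interpreted as homoplasy.
IV (derived state 'yes') is shared by Beta, Eta, Gamma, and Theta — a synapomorphy uniting that clade.
V: derived state 'no' in Beta, Eta, and Theta only — synapomorphy for {Beta, Eta, Theta}.
VI (derived state 'yes') is shared by all ingroup taxa — unites the whole ingroup.
Most parsimonious ingroup topology: (((((Beta,Eta),Theta),Gamma),Alpha),Epsilon).
Eta and Gamma share a more recent common ancestor with each other than either does with Alpha, so Alpha is the least closely related of the three.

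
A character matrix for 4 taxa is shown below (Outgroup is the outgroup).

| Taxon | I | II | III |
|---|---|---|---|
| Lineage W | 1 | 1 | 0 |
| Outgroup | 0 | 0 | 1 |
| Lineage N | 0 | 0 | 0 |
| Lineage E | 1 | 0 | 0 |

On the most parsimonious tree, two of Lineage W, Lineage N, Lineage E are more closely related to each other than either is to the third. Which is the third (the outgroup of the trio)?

Character polarity is set by the outgroup: the derived state is whichever differs from the outgroup's state, so for III the derived state is '0', and for the remaining characters it is '1'.
I (derived state '1') is shared by Lineage E and Lineage W — a synapomorphy uniting that clade.
II (derived state '1') is unique to Lineage W (autapomorphy; uninformative for grouping).
III (derived state '0') is shared by all ingroup taxa — unites the whole ingroup.
Most parsimonious ingroup topology: ((Lineage W,Lineage E),Lineage N).
Lineage W and Lineage E share a more recent common ancestor with each other than either does with Lineage N, so Lineage N is the least closely related of the three.

Lineage N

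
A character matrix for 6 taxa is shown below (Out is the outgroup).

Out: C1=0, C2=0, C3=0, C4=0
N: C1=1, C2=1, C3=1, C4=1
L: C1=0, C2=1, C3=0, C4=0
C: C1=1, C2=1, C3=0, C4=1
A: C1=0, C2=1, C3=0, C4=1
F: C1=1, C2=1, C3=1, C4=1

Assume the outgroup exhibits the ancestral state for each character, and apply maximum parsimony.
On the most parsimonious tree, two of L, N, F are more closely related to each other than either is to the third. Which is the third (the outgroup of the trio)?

L

The outgroup has state '0' for every character, so '1' is the derived state throughout.
C1: derived state '1' in C, F, and N only — synapomorphy for {C, F, N}.
C2 (derived state '1') is shared by all ingroup taxa — unites the whole ingroup.
C3: derived state '1' in F and N only — synapomorphy for {F, N}.
C4: derived state '1' in A, C, F, and N only — synapomorphy for {A, C, F, N}.
Most parsimonious ingroup topology: ((((N,F),C),A),L).
N and F share a more recent common ancestor with each other than either does with L, so L is the least closely related of the three.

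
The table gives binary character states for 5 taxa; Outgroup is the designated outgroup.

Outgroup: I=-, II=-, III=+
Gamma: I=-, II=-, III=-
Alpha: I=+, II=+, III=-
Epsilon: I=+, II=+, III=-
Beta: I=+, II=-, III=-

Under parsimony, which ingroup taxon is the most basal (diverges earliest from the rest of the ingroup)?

Character polarity is set by the outgroup: the derived state is whichever differs from the outgroup's state, so for III the derived state is '-', and for the remaining characters it is '+'.
I: derived state '+' in Alpha, Beta, and Epsilon only — synapomorphy for {Alpha, Beta, Epsilon}.
II: derived state '+' in Alpha and Epsilon only — synapomorphy for {Alpha, Epsilon}.
III (derived state '-') is shared by all ingroup taxa — unites the whole ingroup.
Most parsimonious ingroup topology: (Gamma,((Alpha,Epsilon),Beta)).
Gamma is sister to the clade containing all other ingroup taxa, so it is the earliest-diverging (most basal) ingroup lineage.

Gamma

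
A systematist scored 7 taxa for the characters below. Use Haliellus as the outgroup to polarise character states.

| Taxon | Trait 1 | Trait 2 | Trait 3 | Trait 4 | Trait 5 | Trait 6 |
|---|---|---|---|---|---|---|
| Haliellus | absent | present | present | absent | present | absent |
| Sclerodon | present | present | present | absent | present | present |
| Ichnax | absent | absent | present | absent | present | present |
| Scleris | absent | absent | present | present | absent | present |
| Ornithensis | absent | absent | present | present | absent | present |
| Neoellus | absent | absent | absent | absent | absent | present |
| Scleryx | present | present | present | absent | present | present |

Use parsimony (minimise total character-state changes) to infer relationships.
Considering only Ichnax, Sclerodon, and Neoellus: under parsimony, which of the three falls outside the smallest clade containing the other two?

Character polarity is set by the outgroup: the derived state is whichever differs from the outgroup's state, so for Trait 2, Trait 3, Trait 5 the derived state is 'absent', and for the remaining characters it is 'present'.
Trait 1: derived state 'present' in Sclerodon and Scleryx only — synapomorphy for {Sclerodon, Scleryx}.
Trait 2: derived state 'absent' in Ichnax, Neoellus, Ornithensis, and Scleris only — synapomorphy for {Ichnax, Neoellus, Ornithensis, Scleris}.
Trait 3: derived state 'absent' in Neoellus only — an autapomorphy, so it tells us nothing about relationships among taxa.
Trait 4: derived state 'present' in Ornithensis and Scleris only — synapomorphy for {Ornithensis, Scleris}.
Trait 5: derived state 'absent' in Neoellus, Ornithensis, and Scleris only — synapomorphy for {Neoellus, Ornithensis, Scleris}.
All ingroup taxa share the derived state 'present' for Trait 6; it defines the ingroup but does not resolve relationships within it.
Most parsimonious ingroup topology: ((Sclerodon,Scleryx),(Ichnax,((Scleris,Ornithensis),Neoellus))).
Neoellus and Ichnax share a more recent common ancestor with each other than either does with Sclerodon, so Sclerodon is the least closely related of the three.

Sclerodon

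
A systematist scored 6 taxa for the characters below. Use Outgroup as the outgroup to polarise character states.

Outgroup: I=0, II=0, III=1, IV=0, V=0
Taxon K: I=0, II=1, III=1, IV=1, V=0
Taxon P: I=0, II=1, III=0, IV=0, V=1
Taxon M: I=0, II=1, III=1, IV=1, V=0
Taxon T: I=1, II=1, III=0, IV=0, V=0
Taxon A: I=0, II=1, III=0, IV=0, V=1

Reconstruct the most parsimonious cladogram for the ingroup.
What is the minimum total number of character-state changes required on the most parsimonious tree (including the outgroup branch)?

Character polarity is set by the outgroup: the derived state is whichever differs from the outgroup's state, so for III the derived state is '0', and for the remaining characters it is '1'.
I: derived state '1' in Taxon T only — an autapomorphy, so it tells us nothing about relationships among taxa.
II (derived state '1') is shared by all ingroup taxa — unites the whole ingroup.
Only Taxon A, Taxon P, and Taxon T show the derived state '0' for III, supporting them as a clade.
Only Taxon K and Taxon M show the derived state '1' for IV, supporting them as a clade.
V (derived state '1') is shared by Taxon A and Taxon P — a synapomorphy uniting that clade.
Most parsimonious ingroup topology: ((Taxon K,Taxon M),((Taxon P,Taxon A),Taxon T)).
Changes per character on this tree: I: 1; II: 1; III: 1; IV: 1; V: 1.
Total = 5.

5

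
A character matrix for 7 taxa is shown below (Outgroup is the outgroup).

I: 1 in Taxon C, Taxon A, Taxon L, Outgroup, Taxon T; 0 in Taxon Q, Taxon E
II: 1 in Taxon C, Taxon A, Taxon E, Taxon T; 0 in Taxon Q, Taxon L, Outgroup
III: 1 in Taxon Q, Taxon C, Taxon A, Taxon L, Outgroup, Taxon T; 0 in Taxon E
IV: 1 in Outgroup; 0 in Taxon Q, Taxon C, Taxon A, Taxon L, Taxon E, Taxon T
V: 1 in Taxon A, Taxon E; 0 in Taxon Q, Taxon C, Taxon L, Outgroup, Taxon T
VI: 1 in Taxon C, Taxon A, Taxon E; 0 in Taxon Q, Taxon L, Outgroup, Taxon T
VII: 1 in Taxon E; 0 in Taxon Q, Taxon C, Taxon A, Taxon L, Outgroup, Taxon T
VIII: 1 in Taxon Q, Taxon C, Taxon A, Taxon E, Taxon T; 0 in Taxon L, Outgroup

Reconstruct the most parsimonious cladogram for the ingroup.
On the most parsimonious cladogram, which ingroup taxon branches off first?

Taxon L

Character polarity is set by the outgroup: the derived state is whichever differs from the outgroup's state, so for I, III, IV the derived state is '0', and for the remaining characters it is '1'.
I (state '0') occurs in Taxon E and Taxon Q but conflicts with the nesting implied by the other characters — most parsimoniously interpreted as homoplasy.
Only Taxon A, Taxon C, Taxon E, and Taxon T show the derived state '1' for II, supporting them as a clade.
III (derived state '0') is unique to Taxon E (autapomorphy; uninformative for grouping).
IV (derived state '0') is shared by all ingroup taxa — unites the whole ingroup.
V: derived state '1' in Taxon A and Taxon E only — synapomorphy for {Taxon A, Taxon E}.
VI: derived state '1' in Taxon A, Taxon C, and Taxon E only — synapomorphy for {Taxon A, Taxon C, Taxon E}.
VII: derived state '1' in Taxon E only — an autapomorphy, so it tells us nothing about relationships among taxa.
Only Taxon A, Taxon C, Taxon E, Taxon Q, and Taxon T show the derived state '1' for VIII, supporting them as a clade.
Most parsimonious ingroup topology: (((((Taxon A,Taxon E),Taxon C),Taxon T),Taxon Q),Taxon L).
Taxon L is sister to the clade containing all other ingroup taxa, so it is the earliest-diverging (most basal) ingroup lineage.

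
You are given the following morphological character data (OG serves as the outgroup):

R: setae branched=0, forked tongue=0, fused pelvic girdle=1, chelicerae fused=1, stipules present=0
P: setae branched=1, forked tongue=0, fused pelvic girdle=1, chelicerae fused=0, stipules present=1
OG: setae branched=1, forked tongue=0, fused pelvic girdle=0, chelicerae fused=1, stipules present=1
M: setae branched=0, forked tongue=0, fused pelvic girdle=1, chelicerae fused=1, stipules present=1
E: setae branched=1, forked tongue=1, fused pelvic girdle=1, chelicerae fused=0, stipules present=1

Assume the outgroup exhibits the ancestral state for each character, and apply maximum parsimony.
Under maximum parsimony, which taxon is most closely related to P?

Character polarity is set by the outgroup: the derived state is whichever differs from the outgroup's state, so for setae branched, chelicerae fused, stipules present the derived state is '0', and for the remaining characters it is '1'.
Only M and R show the derived state '0' for setae branched, supporting them as a clade.
forked tongue: derived state '1' in E only — an autapomorphy, so it tells us nothing about relationships among taxa.
All ingroup taxa share the derived state '1' for fused pelvic girdle; it defines the ingroup but does not resolve relationships within it.
chelicerae fused (derived state '0') is shared by E and P — a synapomorphy uniting that clade.
stipules present: derived state '0' in R only — an autapomorphy, so it tells us nothing about relationships among taxa.
Most parsimonious ingroup topology: ((E,P),(R,M)).
P and E form a cherry on this tree, so they are sister taxa.

E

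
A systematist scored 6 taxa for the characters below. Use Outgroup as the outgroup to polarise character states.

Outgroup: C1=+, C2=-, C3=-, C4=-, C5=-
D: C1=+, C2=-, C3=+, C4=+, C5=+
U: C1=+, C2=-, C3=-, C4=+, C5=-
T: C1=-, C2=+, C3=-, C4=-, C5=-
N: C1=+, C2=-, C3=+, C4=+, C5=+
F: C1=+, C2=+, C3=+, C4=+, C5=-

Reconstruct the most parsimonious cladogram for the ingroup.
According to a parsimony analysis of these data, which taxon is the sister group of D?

N

Character polarity is set by the outgroup: the derived state is whichever differs from the outgroup's state, so for C1 the derived state is '-', and for the remaining characters it is '+'.
C1: derived state '-' in T only — an autapomorphy, so it tells us nothing about relationships among taxa.
C2 groups F and T, which is incompatible with the clades supported by the remaining characters; treating it as convergent (homoplasy) costs fewer steps than any alternative tree.
C3: derived state '+' in D, F, and N only — synapomorphy for {D, F, N}.
C4 (derived state '+') is shared by D, F, N, and U — a synapomorphy uniting that clade.
C5 (derived state '+') is shared by D and N — a synapomorphy uniting that clade.
Most parsimonious ingroup topology: ((((D,N),F),U),T).
D and N form a cherry on this tree, so they are sister taxa.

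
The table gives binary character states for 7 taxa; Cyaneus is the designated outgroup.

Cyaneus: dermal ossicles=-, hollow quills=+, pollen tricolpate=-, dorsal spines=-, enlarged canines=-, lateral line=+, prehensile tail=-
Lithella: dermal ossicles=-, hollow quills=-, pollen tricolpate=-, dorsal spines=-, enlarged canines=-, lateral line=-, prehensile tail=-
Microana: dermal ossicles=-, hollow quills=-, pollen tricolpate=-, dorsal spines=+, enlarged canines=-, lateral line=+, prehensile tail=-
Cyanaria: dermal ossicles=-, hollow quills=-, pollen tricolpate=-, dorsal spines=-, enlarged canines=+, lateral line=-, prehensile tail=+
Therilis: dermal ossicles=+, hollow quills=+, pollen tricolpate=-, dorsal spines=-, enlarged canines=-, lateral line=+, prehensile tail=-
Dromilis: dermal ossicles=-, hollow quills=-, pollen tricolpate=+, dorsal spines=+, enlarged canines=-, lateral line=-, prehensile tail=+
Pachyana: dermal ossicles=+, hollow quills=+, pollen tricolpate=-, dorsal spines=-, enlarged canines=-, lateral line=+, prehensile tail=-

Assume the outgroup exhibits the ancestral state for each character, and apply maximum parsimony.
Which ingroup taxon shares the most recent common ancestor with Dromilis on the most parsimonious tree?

Character polarity is set by the outgroup: the derived state is whichever differs from the outgroup's state, so for hollow quills, lateral line the derived state is '-', and for the remaining characters it is '+'.
Only Pachyana and Therilis show the derived state '+' for dermal ossicles, supporting them as a clade.
hollow quills: derived state '-' in Cyanaria, Dromilis, Lithella, and Microana only — synapomorphy for {Cyanaria, Dromilis, Lithella, Microana}.
pollen tricolpate: derived state '+' in Dromilis only — an autapomorphy, so it tells us nothing about relationships among taxa.
dorsal spines (state '+') occurs in Dromilis and Microana but conflicts with the nesting implied by the other characters — most parsimoniously interpreted as homoplasy.
enlarged canines (derived state '+') is unique to Cyanaria (autapomorphy; uninformative for grouping).
Only Cyanaria, Dromilis, and Lithella show the derived state '-' for lateral line, supporting them as a clade.
Only Cyanaria and Dromilis show the derived state '+' for prehensile tail, supporting them as a clade.
Most parsimonious ingroup topology: (((Lithella,(Cyanaria,Dromilis)),Microana),(Therilis,Pachyana)).
Dromilis and Cyanaria form a cherry on this tree, so they are sister taxa.

Cyanaria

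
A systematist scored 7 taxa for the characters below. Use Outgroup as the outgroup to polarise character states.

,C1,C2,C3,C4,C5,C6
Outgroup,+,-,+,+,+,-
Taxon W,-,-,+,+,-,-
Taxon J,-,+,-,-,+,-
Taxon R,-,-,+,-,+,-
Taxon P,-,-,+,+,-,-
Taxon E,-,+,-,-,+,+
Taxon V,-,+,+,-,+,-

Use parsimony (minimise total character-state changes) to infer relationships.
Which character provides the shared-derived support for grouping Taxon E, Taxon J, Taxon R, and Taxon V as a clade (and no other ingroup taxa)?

Character polarity is set by the outgroup: the derived state is whichever differs from the outgroup's state, so for C1, C3, C4, C5 the derived state is '-', and for the remaining characters it is '+'.
C1 (derived state '-') is shared by all ingroup taxa — unites the whole ingroup.
Only Taxon E, Taxon J, and Taxon V show the derived state '+' for C2, supporting them as a clade.
Only Taxon E and Taxon J show the derived state '-' for C3, supporting them as a clade.
C4: derived state '-' in Taxon E, Taxon J, Taxon R, and Taxon V only — synapomorphy for {Taxon E, Taxon J, Taxon R, Taxon V}.
Only Taxon P and Taxon W show the derived state '-' for C5, supporting them as a clade.
C6: derived state '+' in Taxon E only — an autapomorphy, so it tells us nothing about relationships among taxa.
Most parsimonious ingroup topology: ((Taxon W,Taxon P),(((Taxon J,Taxon E),Taxon V),Taxon R)).
The clade {Taxon E, Taxon J, Taxon R, Taxon V} is supported by C4: its derived state '-' occurs in exactly those taxa and in no other taxon (including the outgroup).

C4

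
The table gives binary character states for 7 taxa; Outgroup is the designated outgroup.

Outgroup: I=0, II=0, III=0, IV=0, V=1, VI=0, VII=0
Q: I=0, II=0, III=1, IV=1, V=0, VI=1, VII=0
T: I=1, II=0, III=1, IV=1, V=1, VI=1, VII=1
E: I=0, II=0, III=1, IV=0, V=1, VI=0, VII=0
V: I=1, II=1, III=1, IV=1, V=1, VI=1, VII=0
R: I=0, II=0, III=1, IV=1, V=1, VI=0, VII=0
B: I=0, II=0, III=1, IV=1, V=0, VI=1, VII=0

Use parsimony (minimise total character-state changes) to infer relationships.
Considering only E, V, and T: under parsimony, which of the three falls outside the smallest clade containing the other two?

Character polarity is set by the outgroup: the derived state is whichever differs from the outgroup's state, so for V the derived state is '0', and for the remaining characters it is '1'.
I: derived state '1' in T and V only — synapomorphy for {T, V}.
II: derived state '1' in V only — an autapomorphy, so it tells us nothing about relationships among taxa.
III (derived state '1') is shared by all ingroup taxa — unites the whole ingroup.
Only B, Q, R, T, and V show the derived state '1' for IV, supporting them as a clade.
Only B and Q show the derived state '0' for V, supporting them as a clade.
VI (derived state '1') is shared by B, Q, T, and V — a synapomorphy uniting that clade.
VII (derived state '1') is unique to T (autapomorphy; uninformative for grouping).
Most parsimonious ingroup topology: ((((Q,B),(T,V)),R),E).
V and T share a more recent common ancestor with each other than either does with E, so E is the least closely related of the three.

E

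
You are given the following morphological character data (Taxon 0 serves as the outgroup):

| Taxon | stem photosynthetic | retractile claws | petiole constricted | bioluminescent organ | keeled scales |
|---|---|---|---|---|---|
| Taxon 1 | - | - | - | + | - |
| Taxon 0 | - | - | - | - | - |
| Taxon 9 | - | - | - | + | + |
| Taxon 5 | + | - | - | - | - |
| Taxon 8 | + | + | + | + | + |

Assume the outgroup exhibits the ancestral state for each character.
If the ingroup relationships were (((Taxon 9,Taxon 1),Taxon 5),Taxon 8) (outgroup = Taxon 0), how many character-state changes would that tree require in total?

Map each character onto (((Taxon 9,Taxon 1),Taxon 5),Taxon 8) (rooted by Taxon 0) and count the minimum state changes it requires (Fitch parsimony):
stem photosynthetic: 2; retractile claws: 1; petiole constricted: 1; bioluminescent organ: 2; keeled scales: 2.
Total tree length = 8.

8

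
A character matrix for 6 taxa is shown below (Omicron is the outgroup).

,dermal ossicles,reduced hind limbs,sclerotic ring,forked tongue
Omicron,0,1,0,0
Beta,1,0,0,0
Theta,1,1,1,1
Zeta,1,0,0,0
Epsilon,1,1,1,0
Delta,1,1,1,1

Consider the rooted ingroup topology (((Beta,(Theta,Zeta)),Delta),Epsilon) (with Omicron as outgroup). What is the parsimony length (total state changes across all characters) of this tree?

Map each character onto (((Beta,(Theta,Zeta)),Delta),Epsilon) (rooted by Omicron) and count the minimum state changes it requires (Fitch parsimony):
dermal ossicles: 1; reduced hind limbs: 2; sclerotic ring: 3; forked tongue: 2.
Total tree length = 8.

8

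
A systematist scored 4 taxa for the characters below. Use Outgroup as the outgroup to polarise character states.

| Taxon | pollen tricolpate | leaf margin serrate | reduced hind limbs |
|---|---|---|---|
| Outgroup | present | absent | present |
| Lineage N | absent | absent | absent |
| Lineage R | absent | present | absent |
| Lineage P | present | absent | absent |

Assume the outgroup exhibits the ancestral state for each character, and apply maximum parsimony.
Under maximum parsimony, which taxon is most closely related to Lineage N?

Character polarity is set by the outgroup: the derived state is whichever differs from the outgroup's state, so for pollen tricolpate, reduced hind limbs the derived state is 'absent', and for the remaining characters it is 'present'.
pollen tricolpate: derived state 'absent' in Lineage N and Lineage R only — synapomorphy for {Lineage N, Lineage R}.
leaf margin serrate (derived state 'present') is unique to Lineage R (autapomorphy; uninformative for grouping).
reduced hind limbs (derived state 'absent') is shared by all ingroup taxa — unites the whole ingroup.
Most parsimonious ingroup topology: ((Lineage N,Lineage R),Lineage P).
Lineage N and Lineage R form a cherry on this tree, so they are sister taxa.

Lineage R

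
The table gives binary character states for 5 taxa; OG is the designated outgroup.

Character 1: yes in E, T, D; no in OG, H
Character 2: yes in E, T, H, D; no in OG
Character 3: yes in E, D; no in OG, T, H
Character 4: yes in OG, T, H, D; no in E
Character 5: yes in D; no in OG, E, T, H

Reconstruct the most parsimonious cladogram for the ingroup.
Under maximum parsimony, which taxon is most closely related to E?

D

Character polarity is set by the outgroup: the derived state is whichever differs from the outgroup's state, so for Character 4 the derived state is 'no', and for the remaining characters it is 'yes'.
Character 1: derived state 'yes' in D, E, and T only — synapomorphy for {D, E, T}.
Character 2 (derived state 'yes') is shared by all ingroup taxa — unites the whole ingroup.
Character 3 (derived state 'yes') is shared by D and E — a synapomorphy uniting that clade.
Character 4: derived state 'no' in E only — an autapomorphy, so it tells us nothing about relationships among taxa.
Character 5 (derived state 'yes') is unique to D (autapomorphy; uninformative for grouping).
Most parsimonious ingroup topology: (((E,D),T),H).
E and D form a cherry on this tree, so they are sister taxa.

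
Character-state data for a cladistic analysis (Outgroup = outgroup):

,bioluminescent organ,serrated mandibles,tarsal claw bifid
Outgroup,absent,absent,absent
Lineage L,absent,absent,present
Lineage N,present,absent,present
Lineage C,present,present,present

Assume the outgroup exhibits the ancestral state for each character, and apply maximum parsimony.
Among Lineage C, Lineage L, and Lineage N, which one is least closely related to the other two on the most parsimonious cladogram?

The outgroup has state 'absent' for every character, so 'present' is the derived state throughout.
bioluminescent organ: derived state 'present' in Lineage C and Lineage N only — synapomorphy for {Lineage C, Lineage N}.
serrated mandibles (derived state 'present') is unique to Lineage C (autapomorphy; uninformative for grouping).
All ingroup taxa share the derived state 'present' for tarsal claw bifid; it defines the ingroup but does not resolve relationships within it.
Most parsimonious ingroup topology: (Lineage L,(Lineage N,Lineage C)).
Lineage C and Lineage N share a more recent common ancestor with each other than either does with Lineage L, so Lineage L is the least closely related of the three.

Lineage L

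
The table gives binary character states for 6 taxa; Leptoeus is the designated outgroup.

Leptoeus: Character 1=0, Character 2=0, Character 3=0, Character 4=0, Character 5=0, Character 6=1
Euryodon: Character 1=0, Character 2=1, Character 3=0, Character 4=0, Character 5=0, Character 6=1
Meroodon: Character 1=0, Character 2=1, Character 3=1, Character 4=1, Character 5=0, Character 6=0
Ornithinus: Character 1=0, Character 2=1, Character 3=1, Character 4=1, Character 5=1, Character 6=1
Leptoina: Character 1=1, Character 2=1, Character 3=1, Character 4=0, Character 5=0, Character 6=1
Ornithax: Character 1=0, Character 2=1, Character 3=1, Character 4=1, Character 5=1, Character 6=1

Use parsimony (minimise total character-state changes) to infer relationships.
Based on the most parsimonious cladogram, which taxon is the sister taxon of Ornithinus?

Character polarity is set by the outgroup: the derived state is whichever differs from the outgroup's state, so for Character 6 the derived state is '0', and for the remaining characters it is '1'.
Character 1 (derived state '1') is unique to Leptoina (autapomorphy; uninformative for grouping).
Character 2 (derived state '1') is shared by all ingroup taxa — unites the whole ingroup.
Character 3: derived state '1' in Leptoina, Meroodon, Ornithax, and Ornithinus only — synapomorphy for {Leptoina, Meroodon, Ornithax, Ornithinus}.
Character 4 (derived state '1') is shared by Meroodon, Ornithax, and Ornithinus — a synapomorphy uniting that clade.
Only Ornithax and Ornithinus show the derived state '1' for Character 5, supporting them as a clade.
Character 6: derived state '0' in Meroodon only — an autapomorphy, so it tells us nothing about relationships among taxa.
Most parsimonious ingroup topology: (Euryodon,((Meroodon,(Ornithinus,Ornithax)),Leptoina)).
Ornithinus and Ornithax form a cherry on this tree, so they are sister taxa.

Ornithax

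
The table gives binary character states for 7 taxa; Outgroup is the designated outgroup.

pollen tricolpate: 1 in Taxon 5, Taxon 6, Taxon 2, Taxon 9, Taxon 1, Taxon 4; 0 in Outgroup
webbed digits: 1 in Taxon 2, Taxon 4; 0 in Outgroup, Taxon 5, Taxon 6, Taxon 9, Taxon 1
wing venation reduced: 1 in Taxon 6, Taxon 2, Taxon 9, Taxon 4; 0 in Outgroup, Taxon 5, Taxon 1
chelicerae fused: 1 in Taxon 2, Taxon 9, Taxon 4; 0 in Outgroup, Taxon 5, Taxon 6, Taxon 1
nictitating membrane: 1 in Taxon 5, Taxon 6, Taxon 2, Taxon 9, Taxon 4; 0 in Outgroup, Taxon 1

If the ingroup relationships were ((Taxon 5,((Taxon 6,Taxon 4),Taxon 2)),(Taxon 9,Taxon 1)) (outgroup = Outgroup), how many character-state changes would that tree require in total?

Map each character onto ((Taxon 5,((Taxon 6,Taxon 4),Taxon 2)),(Taxon 9,Taxon 1)) (rooted by Outgroup) and count the minimum state changes it requires (Fitch parsimony):
pollen tricolpate: 1; webbed digits: 2; wing venation reduced: 2; chelicerae fused: 3; nictitating membrane: 2.
Total tree length = 10.

10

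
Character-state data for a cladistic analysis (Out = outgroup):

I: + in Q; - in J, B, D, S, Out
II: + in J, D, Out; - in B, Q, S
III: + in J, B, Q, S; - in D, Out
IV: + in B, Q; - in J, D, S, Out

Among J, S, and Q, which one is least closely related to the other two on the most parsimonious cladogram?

J

Character polarity is set by the outgroup: the derived state is whichever differs from the outgroup's state, so for II the derived state is '-', and for the remaining characters it is '+'.
I (derived state '+') is unique to Q (autapomorphy; uninformative for grouping).
Only B, Q, and S show the derived state '-' for II, supporting them as a clade.
III (derived state '+') is shared by B, J, Q, and S — a synapomorphy uniting that clade.
Only B and Q show the derived state '+' for IV, supporting them as a clade.
Most parsimonious ingroup topology: (D,(((Q,B),S),J)).
S and Q share a more recent common ancestor with each other than either does with J, so J is the least closely related of the three.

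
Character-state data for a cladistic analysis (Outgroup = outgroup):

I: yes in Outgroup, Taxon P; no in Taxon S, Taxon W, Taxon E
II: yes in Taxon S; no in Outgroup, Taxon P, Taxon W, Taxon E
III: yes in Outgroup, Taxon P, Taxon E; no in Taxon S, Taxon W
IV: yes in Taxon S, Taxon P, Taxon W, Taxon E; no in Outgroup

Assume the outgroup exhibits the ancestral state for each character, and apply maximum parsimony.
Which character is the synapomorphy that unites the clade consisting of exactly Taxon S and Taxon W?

Character polarity is set by the outgroup: the derived state is whichever differs from the outgroup's state, so for I, III the derived state is 'no', and for the remaining characters it is 'yes'.
I (derived state 'no') is shared by Taxon E, Taxon S, and Taxon W — a synapomorphy uniting that clade.
II: derived state 'yes' in Taxon S only — an autapomorphy, so it tells us nothing about relationships among taxa.
Only Taxon S and Taxon W show the derived state 'no' for III, supporting them as a clade.
IV (derived state 'yes') is shared by all ingroup taxa — unites the whole ingroup.
Most parsimonious ingroup topology: (((Taxon S,Taxon W),Taxon E),Taxon P).
The clade {Taxon S, Taxon W} is supported by III: its derived state 'no' occurs in exactly those taxa and in no other taxon (including the outgroup).

III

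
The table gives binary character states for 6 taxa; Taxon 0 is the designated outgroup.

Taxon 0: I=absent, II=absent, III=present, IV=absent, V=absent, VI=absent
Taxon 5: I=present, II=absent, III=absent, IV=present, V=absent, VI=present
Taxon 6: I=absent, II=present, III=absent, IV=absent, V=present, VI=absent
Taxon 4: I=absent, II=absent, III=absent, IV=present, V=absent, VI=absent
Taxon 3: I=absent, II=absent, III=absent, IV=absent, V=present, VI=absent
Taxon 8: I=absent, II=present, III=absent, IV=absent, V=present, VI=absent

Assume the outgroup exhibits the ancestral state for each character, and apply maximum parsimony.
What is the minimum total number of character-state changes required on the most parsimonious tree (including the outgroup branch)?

6

Character polarity is set by the outgroup: the derived state is whichever differs from the outgroup's state, so for III the derived state is 'absent', and for the remaining characters it is 'present'.
I (derived state 'present') is unique to Taxon 5 (autapomorphy; uninformative for grouping).
Only Taxon 6 and Taxon 8 show the derived state 'present' for II, supporting them as a clade.
III (derived state 'absent') is shared by all ingroup taxa — unites the whole ingroup.
IV: derived state 'present' in Taxon 4 and Taxon 5 only — synapomorphy for {Taxon 4, Taxon 5}.
V: derived state 'present' in Taxon 3, Taxon 6, and Taxon 8 only — synapomorphy for {Taxon 3, Taxon 6, Taxon 8}.
VI: derived state 'present' in Taxon 5 only — an autapomorphy, so it tells us nothing about relationships among taxa.
Most parsimonious ingroup topology: ((Taxon 5,Taxon 4),((Taxon 6,Taxon 8),Taxon 3)).
Changes per character on this tree: I: 1; II: 1; III: 1; IV: 1; V: 1; VI: 1.
Total = 6.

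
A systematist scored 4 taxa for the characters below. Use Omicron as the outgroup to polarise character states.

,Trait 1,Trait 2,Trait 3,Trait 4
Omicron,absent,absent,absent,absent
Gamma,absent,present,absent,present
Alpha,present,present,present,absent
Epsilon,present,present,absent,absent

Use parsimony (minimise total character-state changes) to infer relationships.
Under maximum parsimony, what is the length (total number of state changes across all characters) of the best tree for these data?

The outgroup has state 'absent' for every character, so 'present' is the derived state throughout.
Trait 1 (derived state 'present') is shared by Alpha and Epsilon — a synapomorphy uniting that clade.
Trait 2 (derived state 'present') is shared by all ingroup taxa — unites the whole ingroup.
Trait 3: derived state 'present' in Alpha only — an autapomorphy, so it tells us nothing about relationships among taxa.
Trait 4: derived state 'present' in Gamma only — an autapomorphy, so it tells us nothing about relationships among taxa.
Most parsimonious ingroup topology: (Gamma,(Alpha,Epsilon)).
Changes per character on this tree: Trait 1: 1; Trait 2: 1; Trait 3: 1; Trait 4: 1.
Total = 4.

4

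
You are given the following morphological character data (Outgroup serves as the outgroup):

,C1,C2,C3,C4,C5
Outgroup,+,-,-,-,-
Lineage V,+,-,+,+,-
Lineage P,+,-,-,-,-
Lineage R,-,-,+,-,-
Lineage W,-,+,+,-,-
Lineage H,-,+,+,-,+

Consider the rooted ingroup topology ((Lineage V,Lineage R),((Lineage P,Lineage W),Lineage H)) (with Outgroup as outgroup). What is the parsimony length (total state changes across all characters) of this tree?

Map each character onto ((Lineage V,Lineage R),((Lineage P,Lineage W),Lineage H)) (rooted by Outgroup) and count the minimum state changes it requires (Fitch parsimony):
C1: 3; C2: 2; C3: 2; C4: 1; C5: 1.
Total tree length = 9.

9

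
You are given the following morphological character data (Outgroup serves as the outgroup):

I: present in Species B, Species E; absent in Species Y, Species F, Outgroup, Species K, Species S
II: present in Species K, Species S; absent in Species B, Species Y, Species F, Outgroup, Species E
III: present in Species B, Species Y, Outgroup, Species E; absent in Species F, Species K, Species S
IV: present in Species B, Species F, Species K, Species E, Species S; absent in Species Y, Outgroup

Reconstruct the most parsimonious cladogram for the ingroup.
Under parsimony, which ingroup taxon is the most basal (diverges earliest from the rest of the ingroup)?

Species Y

Character polarity is set by the outgroup: the derived state is whichever differs from the outgroup's state, so for III the derived state is 'absent', and for the remaining characters it is 'present'.
I (derived state 'present') is shared by Species B and Species E — a synapomorphy uniting that clade.
II (derived state 'present') is shared by Species K and Species S — a synapomorphy uniting that clade.
III (derived state 'absent') is shared by Species F, Species K, and Species S — a synapomorphy uniting that clade.
IV: derived state 'present' in Species B, Species E, Species F, Species K, and Species S only — synapomorphy for {Species B, Species E, Species F, Species K, Species S}.
Most parsimonious ingroup topology: (Species Y,((Species E,Species B),(Species F,(Species S,Species K)))).
Species Y is sister to the clade containing all other ingroup taxa, so it is the earliest-diverging (most basal) ingroup lineage.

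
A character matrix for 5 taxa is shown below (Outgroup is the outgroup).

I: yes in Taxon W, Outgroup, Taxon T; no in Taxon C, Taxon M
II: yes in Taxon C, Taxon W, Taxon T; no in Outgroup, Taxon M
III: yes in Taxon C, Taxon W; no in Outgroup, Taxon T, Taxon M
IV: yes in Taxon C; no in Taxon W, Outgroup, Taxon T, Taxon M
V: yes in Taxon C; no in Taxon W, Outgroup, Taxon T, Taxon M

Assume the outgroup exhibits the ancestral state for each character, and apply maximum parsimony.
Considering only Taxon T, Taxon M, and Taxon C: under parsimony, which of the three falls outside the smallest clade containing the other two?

Character polarity is set by the outgroup: the derived state is whichever differs from the outgroup's state, so for I the derived state is 'no', and for the remaining characters it is 'yes'.
I (state 'no') occurs in Taxon C and Taxon M but conflicts with the nesting implied by the other characters — most parsimoniously interpreted as homoplasy.
II (derived state 'yes') is shared by Taxon C, Taxon T, and Taxon W — a synapomorphy uniting that clade.
III (derived state 'yes') is shared by Taxon C and Taxon W — a synapomorphy uniting that clade.
IV: derived state 'yes' in Taxon C only — an autapomorphy, so it tells us nothing about relationships among taxa.
V (derived state 'yes') is unique to Taxon C (autapomorphy; uninformative for grouping).
Most parsimonious ingroup topology: ((Taxon T,(Taxon C,Taxon W)),Taxon M).
Taxon T and Taxon C share a more recent common ancestor with each other than either does with Taxon M, so Taxon M is the least closely related of the three.

Taxon M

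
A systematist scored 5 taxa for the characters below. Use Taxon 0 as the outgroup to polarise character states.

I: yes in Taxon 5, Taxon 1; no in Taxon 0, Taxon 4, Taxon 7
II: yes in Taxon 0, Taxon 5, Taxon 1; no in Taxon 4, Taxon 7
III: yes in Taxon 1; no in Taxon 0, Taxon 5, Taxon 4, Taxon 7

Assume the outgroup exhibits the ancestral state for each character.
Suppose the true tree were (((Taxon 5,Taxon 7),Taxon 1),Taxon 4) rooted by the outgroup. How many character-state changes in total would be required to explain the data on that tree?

5

Map each character onto (((Taxon 5,Taxon 7),Taxon 1),Taxon 4) (rooted by Taxon 0) and count the minimum state changes it requires (Fitch parsimony):
I: 2; II: 2; III: 1.
Total tree length = 5.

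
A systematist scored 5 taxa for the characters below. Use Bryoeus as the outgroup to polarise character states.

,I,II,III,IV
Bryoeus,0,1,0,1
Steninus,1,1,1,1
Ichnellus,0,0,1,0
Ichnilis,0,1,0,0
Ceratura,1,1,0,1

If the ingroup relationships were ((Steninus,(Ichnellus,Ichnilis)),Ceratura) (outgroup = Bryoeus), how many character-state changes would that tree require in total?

Map each character onto ((Steninus,(Ichnellus,Ichnilis)),Ceratura) (rooted by Bryoeus) and count the minimum state changes it requires (Fitch parsimony):
I: 2; II: 1; III: 2; IV: 1.
Total tree length = 6.

6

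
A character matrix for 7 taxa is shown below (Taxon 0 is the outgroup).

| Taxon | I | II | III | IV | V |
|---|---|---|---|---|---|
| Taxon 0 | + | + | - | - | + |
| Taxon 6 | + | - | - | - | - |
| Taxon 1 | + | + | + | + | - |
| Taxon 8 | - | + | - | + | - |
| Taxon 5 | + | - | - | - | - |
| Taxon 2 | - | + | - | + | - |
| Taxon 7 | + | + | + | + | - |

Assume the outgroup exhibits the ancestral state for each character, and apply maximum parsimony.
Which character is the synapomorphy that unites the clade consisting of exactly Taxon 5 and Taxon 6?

Character polarity is set by the outgroup: the derived state is whichever differs from the outgroup's state, so for I, II, V the derived state is '-', and for the remaining characters it is '+'.
Only Taxon 2 and Taxon 8 show the derived state '-' for I, supporting them as a clade.
Only Taxon 5 and Taxon 6 show the derived state '-' for II, supporting them as a clade.
III (derived state '+') is shared by Taxon 1 and Taxon 7 — a synapomorphy uniting that clade.
IV (derived state '+') is shared by Taxon 1, Taxon 2, Taxon 7, and Taxon 8 — a synapomorphy uniting that clade.
V (derived state '-') is shared by all ingroup taxa — unites the whole ingroup.
Most parsimonious ingroup topology: ((Taxon 6,Taxon 5),((Taxon 1,Taxon 7),(Taxon 8,Taxon 2))).
The clade {Taxon 5, Taxon 6} is supported by II: its derived state '-' occurs in exactly those taxa and in no other taxon (including the outgroup).

II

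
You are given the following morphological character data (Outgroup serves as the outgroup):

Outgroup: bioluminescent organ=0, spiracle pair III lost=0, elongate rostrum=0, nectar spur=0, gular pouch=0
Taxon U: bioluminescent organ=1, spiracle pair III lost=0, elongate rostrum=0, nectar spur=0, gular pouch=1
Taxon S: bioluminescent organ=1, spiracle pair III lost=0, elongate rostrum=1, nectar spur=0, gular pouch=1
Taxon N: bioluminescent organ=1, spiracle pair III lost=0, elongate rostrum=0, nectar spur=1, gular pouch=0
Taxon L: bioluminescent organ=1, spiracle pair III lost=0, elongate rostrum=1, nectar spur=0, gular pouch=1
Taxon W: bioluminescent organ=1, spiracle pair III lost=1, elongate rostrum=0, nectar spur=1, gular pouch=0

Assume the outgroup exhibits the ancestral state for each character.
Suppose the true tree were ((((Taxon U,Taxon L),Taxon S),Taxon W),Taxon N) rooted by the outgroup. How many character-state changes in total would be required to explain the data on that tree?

7

Map each character onto ((((Taxon U,Taxon L),Taxon S),Taxon W),Taxon N) (rooted by Outgroup) and count the minimum state changes it requires (Fitch parsimony):
bioluminescent organ: 1; spiracle pair III lost: 1; elongate rostrum: 2; nectar spur: 2; gular pouch: 1.
Total tree length = 7.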